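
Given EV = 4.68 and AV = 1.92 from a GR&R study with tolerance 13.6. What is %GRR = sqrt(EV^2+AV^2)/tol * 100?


GRR = sqrt(EV^2 + AV^2) = sqrt(4.68^2 + 1.92^2) = 5.0585373
%GRR = GRR / tol * 100 = 5.0585373 / 13.6 * 100
%GRR = 37.1951

37.1951


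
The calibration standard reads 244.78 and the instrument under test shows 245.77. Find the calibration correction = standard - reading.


Correction = standard - reading
= 244.78 - 245.77
= -0.9900

-0.9900


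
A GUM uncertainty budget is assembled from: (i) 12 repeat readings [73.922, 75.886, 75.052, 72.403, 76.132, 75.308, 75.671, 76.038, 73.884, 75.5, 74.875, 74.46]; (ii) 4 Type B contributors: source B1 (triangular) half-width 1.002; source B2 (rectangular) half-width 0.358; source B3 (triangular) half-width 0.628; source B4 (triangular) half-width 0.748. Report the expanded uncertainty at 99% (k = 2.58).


mean = (73.922 + 75.886 + 75.052 + 72.403 + 76.132 + 75.308 + 75.671 + 76.038 + 73.884 + 75.5 + 74.875 + 74.46) / 12 = 74.92758333
s = sqrt(sum((x - mean)^2)/(n-1)) = 1.101153
u_A = s / sqrt(n) = 1.101153 / sqrt(12) = 0.31787549
u_B1 = 1.002 / sqrt(6) = 0.40906479
u_B2 = 0.358 / sqrt(3) = 0.2066914
u_B3 = 0.628 / sqrt(6) = 0.25637993
u_B4 = 0.748 / sqrt(6) = 0.30536972
uc = sqrt(0.31787549^2 + 0.40906479^2 + 0.2066914^2 + 0.25637993^2 + 0.30536972^2) = 0.6856249
U = k * uc = 2.58 * 0.6856249
U = 1.7689

1.7689


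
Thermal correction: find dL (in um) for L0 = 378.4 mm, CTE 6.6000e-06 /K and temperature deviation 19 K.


dL = L * alpha * dT
= 378.4 * 6.6000e-06 * 19
= 0.0474514 mm
dL_um = 0.0474514 * 1000 = 47.4514 um

47.4514


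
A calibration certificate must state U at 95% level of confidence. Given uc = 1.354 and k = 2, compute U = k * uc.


U = k * uc
U = 2 * 1.354
U = 2.7080

2.7080


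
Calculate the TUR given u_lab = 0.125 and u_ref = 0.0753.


TUR = u_lab / u_ref
= 0.125 / 0.0753
= 1.6600

1.6600


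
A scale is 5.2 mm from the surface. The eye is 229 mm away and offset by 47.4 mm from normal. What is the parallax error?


error = h * offset / d
= 5.2 * 47.4 / 229
= 1.0763

1.0763


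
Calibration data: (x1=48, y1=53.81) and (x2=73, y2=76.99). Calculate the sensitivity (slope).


slope = (y2 - y1) / (x2 - x1)
= (76.99 - 53.81) / (73 - 48)
= 23.1800 / 25
= 0.9272

0.9272


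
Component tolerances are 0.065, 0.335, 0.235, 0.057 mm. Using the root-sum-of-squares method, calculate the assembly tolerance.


RSS = sqrt(0.065^2 + 0.335^2 + 0.235^2 + 0.057^2)
= sqrt(0.174924)
= 0.4182

0.4182


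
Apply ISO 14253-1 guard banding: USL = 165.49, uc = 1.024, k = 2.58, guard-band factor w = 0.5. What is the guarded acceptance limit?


U = k * uc = 2.58 * 1.024 = 2.64192
guard band g = w * U = 0.5 * 2.64192 = 1.32096
AL = USL - g = 165.49 - 1.32096
AL = 164.1690

164.1690


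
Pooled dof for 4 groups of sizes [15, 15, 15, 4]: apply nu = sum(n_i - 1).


nu = sum_i (n_i - 1)
nu = ((15 - 1) + (15 - 1) + (15 - 1) + (4 - 1))
nu = 14 + 14 + 14 + 3
nu = 45

45


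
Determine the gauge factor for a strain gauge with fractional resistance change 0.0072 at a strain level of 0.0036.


GF = (dR/R) / epsilon
= 0.0072 / 0.0036
= 2.0000

2.0000


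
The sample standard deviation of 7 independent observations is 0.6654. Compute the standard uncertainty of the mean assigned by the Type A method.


u_A = s / sqrt(n)
u_A = 0.6654 / sqrt(7)
u_A = 0.6654 / 2.6457513
u_A = 0.2515

0.2515


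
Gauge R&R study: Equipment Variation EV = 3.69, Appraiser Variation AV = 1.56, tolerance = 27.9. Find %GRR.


GRR = sqrt(EV^2 + AV^2) = sqrt(3.69^2 + 1.56^2) = 4.0062077
%GRR = GRR / tol * 100 = 4.0062077 / 27.9 * 100
%GRR = 14.3592

14.3592


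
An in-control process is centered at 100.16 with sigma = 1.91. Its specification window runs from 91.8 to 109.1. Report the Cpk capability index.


Cpu = (USL - mean) / (3*sigma) = (109.1 - 100.16) / (3*1.91) = 1.5602
Cpl = (mean - LSL) / (3*sigma) = (100.16 - 91.8) / (3*1.91) = 1.4590
Cpk = min(Cpu, Cpl) = 1.4590

1.4590


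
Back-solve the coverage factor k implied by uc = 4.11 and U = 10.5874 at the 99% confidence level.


k = U / uc
k = 10.5874 / 4.11
k = 2.576

2.576


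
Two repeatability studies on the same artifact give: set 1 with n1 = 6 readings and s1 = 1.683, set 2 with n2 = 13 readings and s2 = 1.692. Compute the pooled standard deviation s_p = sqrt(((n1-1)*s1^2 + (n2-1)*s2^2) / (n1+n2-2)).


s_p = sqrt(((n1-1)*s1^2 + (n2-1)*s2^2) / (n1+n2-2))
numerator = (6-1)*1.683^2 + (13-1)*1.692^2 = 14.162445 + 34.354368 = 48.516813
denominator = 6 + 13 - 2 = 17
s_p^2 = 48.516813 / 17 = 2.8539302
s_p = sqrt(2.8539302) = 1.6894

1.6894


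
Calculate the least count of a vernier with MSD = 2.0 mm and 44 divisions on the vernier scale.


LC = MSD / n_div
= 2.0 / 44
= 0.0455

0.0455


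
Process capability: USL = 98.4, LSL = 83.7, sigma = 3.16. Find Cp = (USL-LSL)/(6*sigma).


Cp = (USL - LSL) / (6 * sigma)
= (98.4 - 83.7) / (6 * 3.16)
= 14.7000 / 18.9600
= 0.7753

0.7753


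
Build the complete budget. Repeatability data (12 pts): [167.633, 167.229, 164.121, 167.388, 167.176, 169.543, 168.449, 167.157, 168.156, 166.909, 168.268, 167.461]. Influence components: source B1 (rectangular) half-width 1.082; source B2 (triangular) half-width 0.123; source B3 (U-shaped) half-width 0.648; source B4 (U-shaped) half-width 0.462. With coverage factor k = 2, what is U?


mean = (167.633 + 167.229 + 164.121 + 167.388 + 167.176 + 169.543 + 168.449 + 167.157 + 168.156 + 166.909 + 168.268 + 167.461) / 12 = 167.4575
s = sqrt(sum((x - mean)^2)/(n-1)) = 1.2851486
u_A = s / sqrt(n) = 1.2851486 / sqrt(12) = 0.37099045
u_B1 = 1.082 / sqrt(3) = 0.62469299
u_B2 = 0.123 / sqrt(6) = 0.05021454
u_B3 = 0.648 / sqrt(2) = 0.45820519
u_B4 = 0.462 / sqrt(2) = 0.32668333
uc = sqrt(0.37099045^2 + 0.62469299^2 + 0.05021454^2 + 0.45820519^2 + 0.32668333^2) = 0.92036446
U = k * uc = 2 * 0.92036446
U = 1.8407

1.8407


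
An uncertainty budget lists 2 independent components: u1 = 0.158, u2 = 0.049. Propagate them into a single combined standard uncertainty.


uc = sqrt(0.158^2 + 0.049^2)
uc = sqrt(0.027365)
uc = 0.1654

0.1654


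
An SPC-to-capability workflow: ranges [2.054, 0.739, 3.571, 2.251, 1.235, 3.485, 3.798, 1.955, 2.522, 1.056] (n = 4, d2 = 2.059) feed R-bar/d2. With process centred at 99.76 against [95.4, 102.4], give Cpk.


R_bar = (2.054 + 0.739 + 3.571 + 2.251 + 1.235 + 3.485 + 3.798 + 1.955 + 2.522 + 1.056) / 10 = 2.2666
sigma = R_bar / d2 = 2.2666 / 2.059 = 1.1008256
Cp = (USL - LSL)/(6*sigma) = (102.4 - 95.4)/(6*1.1008256) = 1.0598
Cpu = (102.4 - 99.76)/(3*1.1008256) = 0.7994
Cpl = (99.76 - 95.4)/(3*1.1008256) = 1.3202
Cpk = min(Cpu, Cpl) = 0.7994

0.7994


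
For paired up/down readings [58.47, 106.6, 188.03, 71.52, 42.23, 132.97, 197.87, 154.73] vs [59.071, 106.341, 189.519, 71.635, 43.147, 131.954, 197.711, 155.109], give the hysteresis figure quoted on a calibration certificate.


|58.47 - 59.071| = 0.6010
|106.6 - 106.341| = 0.2590
|188.03 - 189.519| = 1.4890
|71.52 - 71.635| = 0.1150
|42.23 - 43.147| = 0.9170
|132.97 - 131.954| = 1.0160
|197.87 - 197.711| = 0.1590
|154.73 - 155.109| = 0.3790
hysteresis = max(diffs) = 1.4890

1.4890


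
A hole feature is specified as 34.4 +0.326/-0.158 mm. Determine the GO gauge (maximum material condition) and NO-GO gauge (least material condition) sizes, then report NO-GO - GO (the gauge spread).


GO = nominal - lower_tol (smallest hole = maximum material condition)
GO = 34.4 - 0.158 = 34.242
NO-GO = nominal + upper_tol (largest hole = least material condition)
NO-GO = 34.4 + 0.326 = 34.726
spread = NO-GO - GO = 34.726 - 34.242 = 0.4840

0.4840


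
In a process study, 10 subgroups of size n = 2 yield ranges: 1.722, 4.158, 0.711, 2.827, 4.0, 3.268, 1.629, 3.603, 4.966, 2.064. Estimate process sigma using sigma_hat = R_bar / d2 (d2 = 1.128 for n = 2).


R_bar = (1.722 + 4.158 + 0.711 + 2.827 + 4.0 + 3.268 + 1.629 + 3.603 + 4.966 + 2.064) / 10
R_bar = 28.948 / 10 = 2.8948
sigma_hat = R_bar / d2 = 2.8948 / 1.128 = 2.5663

2.5663


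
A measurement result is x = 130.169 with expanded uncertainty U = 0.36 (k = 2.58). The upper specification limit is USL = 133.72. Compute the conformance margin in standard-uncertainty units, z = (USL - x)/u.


u = U / k = 0.36 / 2.58 = 0.13953488
margin = |USL - x| = |133.72 - 130.169| = 3.551
z = margin / u = 3.551 / 0.13953488
z = 25.4488

25.4488


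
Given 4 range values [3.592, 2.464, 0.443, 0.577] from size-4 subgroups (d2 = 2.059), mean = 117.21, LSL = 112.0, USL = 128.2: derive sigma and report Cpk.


R_bar = (3.592 + 2.464 + 0.443 + 0.577) / 4 = 1.769
sigma = R_bar / d2 = 1.769 / 2.059 = 0.85915493
Cp = (USL - LSL)/(6*sigma) = (128.2 - 112.0)/(6*0.85915493) = 3.1426
Cpu = (128.2 - 117.21)/(3*0.85915493) = 4.2639
Cpl = (117.21 - 112.0)/(3*0.85915493) = 2.0214
Cpk = min(Cpu, Cpl) = 2.0214

2.0214


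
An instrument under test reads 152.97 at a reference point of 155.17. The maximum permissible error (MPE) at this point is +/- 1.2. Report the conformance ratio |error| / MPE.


e = indication - reference = 152.97 - 155.17 = -2.2000
|e| = 2.2000
ratio = |e| / MPE = 2.2000 / 1.2
ratio = 1.8333

1.8333


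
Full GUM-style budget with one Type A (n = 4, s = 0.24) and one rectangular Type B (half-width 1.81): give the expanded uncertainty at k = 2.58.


u_A = s / sqrt(n) = 0.24 / sqrt(4) = 0.12
u_B = half_width / sqrt(3) = 1.81 / sqrt(3) = 1.045004
uc = sqrt(u_A^2 + u_B^2) = sqrt(0.12^2 + 1.045004^2) = 1.0518714
U = k * uc = 2.58 * 1.0518714
U = 2.7138

2.7138


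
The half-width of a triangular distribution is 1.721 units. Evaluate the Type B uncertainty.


u_B = half_width / sqrt(6)
u_B = 1.721 / 2.4494897
u_B = 0.7026

0.7026


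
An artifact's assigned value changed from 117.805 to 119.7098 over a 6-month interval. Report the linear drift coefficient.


rate = (v2 - v1) / months
= (119.7098 - 117.805) / 6
= 1.9048 / 6
= 0.3175

0.3175


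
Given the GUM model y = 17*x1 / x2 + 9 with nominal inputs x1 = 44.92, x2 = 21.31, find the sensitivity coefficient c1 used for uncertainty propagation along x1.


y = 17*x1 / x2 + 9
dy/dx1 = 17/x2
Evaluate at x2 = 21.31: c1 = 17 / 21.31
c1 = 0.7977

0.7977


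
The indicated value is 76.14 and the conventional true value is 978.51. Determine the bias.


Systematic error = measured - true
= 76.14 - 978.51
= -902.3700

-902.3700


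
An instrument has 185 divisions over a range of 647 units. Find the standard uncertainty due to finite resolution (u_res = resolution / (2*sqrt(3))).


resolution = range / divisions
resolution = 647 / 185 = 3.4972973
u_res = resolution / (2*sqrt(3))
u_res = 3.4972973 / 3.4641016
u_res = 1.0096

1.0096


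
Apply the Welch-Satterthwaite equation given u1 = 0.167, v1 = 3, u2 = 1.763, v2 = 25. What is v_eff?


uc = sqrt(u1^2 + u2^2) = sqrt(0.167^2 + 1.763^2) = 1.7708919
v_eff = uc^4 / (u1^4/v1 + u2^4/v2)
= 1.7708919^4 / (0.167^4/3 + 1.763^4/25)
= 9.8348605 / 0.38668785
v_eff = 25.4336

25.4336


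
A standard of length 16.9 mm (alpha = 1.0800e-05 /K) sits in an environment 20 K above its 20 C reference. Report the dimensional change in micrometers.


dL = L * alpha * dT
= 16.9 * 1.0800e-05 * 20
= 0.0036504 mm
dL_um = 0.0036504 * 1000 = 3.6504 um

3.6504


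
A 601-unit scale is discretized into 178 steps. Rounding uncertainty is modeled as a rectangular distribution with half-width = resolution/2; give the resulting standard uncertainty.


resolution = range / divisions
resolution = 601 / 178 = 3.3764045
u_res = resolution / (2*sqrt(3))
u_res = 3.3764045 / 3.4641016
u_res = 0.9747

0.9747


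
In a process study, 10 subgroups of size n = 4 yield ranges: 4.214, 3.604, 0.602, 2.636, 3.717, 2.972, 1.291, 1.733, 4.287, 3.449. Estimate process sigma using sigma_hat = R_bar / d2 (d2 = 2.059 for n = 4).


R_bar = (4.214 + 3.604 + 0.602 + 2.636 + 3.717 + 2.972 + 1.291 + 1.733 + 4.287 + 3.449) / 10
R_bar = 28.505 / 10 = 2.8505
sigma_hat = R_bar / d2 = 2.8505 / 2.059 = 1.3844

1.3844


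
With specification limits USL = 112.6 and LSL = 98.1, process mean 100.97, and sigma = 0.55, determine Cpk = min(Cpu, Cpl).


Cpu = (USL - mean) / (3*sigma) = (112.6 - 100.97) / (3*0.55) = 7.0485
Cpl = (mean - LSL) / (3*sigma) = (100.97 - 98.1) / (3*0.55) = 1.7394
Cpk = min(Cpu, Cpl) = 1.7394

1.7394


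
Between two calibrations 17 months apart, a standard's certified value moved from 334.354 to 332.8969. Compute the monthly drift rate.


rate = (v2 - v1) / months
= (332.8969 - 334.354) / 17
= -1.4571 / 17
= -0.0857

-0.0857


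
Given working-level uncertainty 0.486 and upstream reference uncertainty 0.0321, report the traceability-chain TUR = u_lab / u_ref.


TUR = u_lab / u_ref
= 0.486 / 0.0321
= 15.1402

15.1402


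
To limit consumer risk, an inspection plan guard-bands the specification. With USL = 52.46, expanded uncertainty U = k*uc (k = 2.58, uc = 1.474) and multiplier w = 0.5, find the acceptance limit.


U = k * uc = 2.58 * 1.474 = 3.80292
guard band g = w * U = 0.5 * 3.80292 = 1.90146
AL = USL - g = 52.46 - 1.90146
AL = 50.5585

50.5585


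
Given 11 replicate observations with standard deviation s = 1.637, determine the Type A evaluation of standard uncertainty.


u_A = s / sqrt(n)
u_A = 1.637 / sqrt(11)
u_A = 1.637 / 3.3166248
u_A = 0.4936

0.4936


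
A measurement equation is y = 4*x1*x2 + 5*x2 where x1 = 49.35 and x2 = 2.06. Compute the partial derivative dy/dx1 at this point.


y = 4*x1*x2 + 5*x2
dy/dx1 = 4*x2
Evaluate at x2 = 2.06: c1 = 4 * 2.06
c1 = 8.2400

8.2400


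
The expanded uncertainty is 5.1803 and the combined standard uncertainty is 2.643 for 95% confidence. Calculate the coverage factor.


k = U / uc
k = 5.1803 / 2.643
k = 1.96

1.96


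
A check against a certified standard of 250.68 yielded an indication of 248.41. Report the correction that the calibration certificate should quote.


Correction = standard - reading
= 250.68 - 248.41
= 2.2700

2.2700


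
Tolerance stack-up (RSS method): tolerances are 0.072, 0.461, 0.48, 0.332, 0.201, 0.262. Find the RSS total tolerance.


RSS = sqrt(0.072^2 + 0.461^2 + 0.48^2 + 0.332^2 + 0.201^2 + 0.262^2)
= sqrt(0.667374)
= 0.8169

0.8169


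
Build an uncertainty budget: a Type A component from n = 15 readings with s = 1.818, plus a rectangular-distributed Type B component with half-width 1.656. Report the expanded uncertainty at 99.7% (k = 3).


u_A = s / sqrt(n) = 1.818 / sqrt(15) = 0.46940558
u_B = half_width / sqrt(3) = 1.656 / sqrt(3) = 0.95609205
uc = sqrt(u_A^2 + u_B^2) = sqrt(0.46940558^2 + 0.95609205^2) = 1.0651073
U = k * uc = 3 * 1.0651073
U = 3.1953

3.1953


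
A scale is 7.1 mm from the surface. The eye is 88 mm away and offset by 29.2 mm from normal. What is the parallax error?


error = h * offset / d
= 7.1 * 29.2 / 88
= 2.3559

2.3559


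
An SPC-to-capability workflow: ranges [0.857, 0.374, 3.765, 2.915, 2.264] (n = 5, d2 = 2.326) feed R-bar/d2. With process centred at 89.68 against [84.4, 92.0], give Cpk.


R_bar = (0.857 + 0.374 + 3.765 + 2.915 + 2.264) / 5 = 2.035
sigma = R_bar / d2 = 2.035 / 2.326 = 0.87489252
Cp = (USL - LSL)/(6*sigma) = (92.0 - 84.4)/(6*0.87489252) = 1.4478
Cpu = (92.0 - 89.68)/(3*0.87489252) = 0.8839
Cpl = (89.68 - 84.4)/(3*0.87489252) = 2.0117
Cpk = min(Cpu, Cpl) = 0.8839

0.8839


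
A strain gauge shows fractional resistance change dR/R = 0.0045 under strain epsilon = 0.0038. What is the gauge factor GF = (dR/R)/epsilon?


GF = (dR/R) / epsilon
= 0.0045 / 0.0038
= 1.1842

1.1842


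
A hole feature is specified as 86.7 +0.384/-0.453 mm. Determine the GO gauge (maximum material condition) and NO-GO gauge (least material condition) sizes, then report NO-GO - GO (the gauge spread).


GO = nominal - lower_tol (smallest hole = maximum material condition)
GO = 86.7 - 0.453 = 86.247
NO-GO = nominal + upper_tol (largest hole = least material condition)
NO-GO = 86.7 + 0.384 = 87.084
spread = NO-GO - GO = 87.084 - 86.247 = 0.8370

0.8370


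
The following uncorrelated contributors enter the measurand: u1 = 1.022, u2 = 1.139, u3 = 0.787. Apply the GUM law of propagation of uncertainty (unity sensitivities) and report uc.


uc = sqrt(1.022^2 + 1.139^2 + 0.787^2)
uc = sqrt(2.961174)
uc = 1.7208

1.7208


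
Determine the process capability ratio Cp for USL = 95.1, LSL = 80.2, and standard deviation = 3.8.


Cp = (USL - LSL) / (6 * sigma)
= (95.1 - 80.2) / (6 * 3.8)
= 14.9000 / 22.8000
= 0.6535

0.6535


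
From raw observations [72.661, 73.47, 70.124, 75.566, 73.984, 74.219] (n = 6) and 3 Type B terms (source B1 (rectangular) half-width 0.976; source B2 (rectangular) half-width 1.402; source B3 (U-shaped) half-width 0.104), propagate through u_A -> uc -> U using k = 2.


mean = (72.661 + 73.47 + 70.124 + 75.566 + 73.984 + 74.219) / 6 = 73.33733333
s = sqrt(sum((x - mean)^2)/(n-1)) = 1.8419016
u_A = s / sqrt(n) = 1.8419016 / sqrt(6) = 0.75195318
u_B1 = 0.976 / sqrt(3) = 0.56349386
u_B2 = 1.402 / sqrt(3) = 0.80944508
u_B3 = 0.104 / sqrt(2) = 0.073539105
uc = sqrt(0.75195318^2 + 0.56349386^2 + 0.80944508^2 + 0.073539105^2) = 1.2424042
U = k * uc = 2 * 1.2424042
U = 2.4848

2.4848


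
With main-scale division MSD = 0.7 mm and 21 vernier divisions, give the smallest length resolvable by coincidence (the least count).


LC = MSD / n_div
= 0.7 / 21
= 0.0333

0.0333


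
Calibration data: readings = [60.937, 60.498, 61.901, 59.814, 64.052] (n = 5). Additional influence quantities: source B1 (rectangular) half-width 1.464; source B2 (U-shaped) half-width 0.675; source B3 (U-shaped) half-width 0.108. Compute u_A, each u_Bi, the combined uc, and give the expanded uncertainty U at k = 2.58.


mean = (60.937 + 60.498 + 61.901 + 59.814 + 64.052) / 5 = 61.4404
s = sqrt(sum((x - mean)^2)/(n-1)) = 1.6446362
u_A = s / sqrt(n) = 1.6446362 / sqrt(5) = 0.73550367
u_B1 = 1.464 / sqrt(3) = 0.84524079
u_B2 = 0.675 / sqrt(2) = 0.47729708
u_B3 = 0.108 / sqrt(2) = 0.076367532
uc = sqrt(0.73550367^2 + 0.84524079^2 + 0.47729708^2 + 0.076367532^2) = 1.2202631
U = k * uc = 2.58 * 1.2202631
U = 3.1483

3.1483


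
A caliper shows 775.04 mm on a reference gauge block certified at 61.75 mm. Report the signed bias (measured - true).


Systematic error = measured - true
= 775.04 - 61.75
= 713.2900

713.2900


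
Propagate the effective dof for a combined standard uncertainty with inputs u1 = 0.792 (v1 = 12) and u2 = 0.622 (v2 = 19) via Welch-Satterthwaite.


uc = sqrt(u1^2 + u2^2) = sqrt(0.792^2 + 0.622^2) = 1.0070492
v_eff = uc^4 / (u1^4/v1 + u2^4/v2)
= 1.0070492^4 / (0.792^4/12 + 0.622^4/19)
= 1.0284964 / 0.040666198
v_eff = 25.2912

25.2912


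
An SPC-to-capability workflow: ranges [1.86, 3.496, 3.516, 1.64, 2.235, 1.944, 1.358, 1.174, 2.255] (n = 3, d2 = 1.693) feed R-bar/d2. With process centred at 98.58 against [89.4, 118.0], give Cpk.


R_bar = (1.86 + 3.496 + 3.516 + 1.64 + 2.235 + 1.944 + 1.358 + 1.174 + 2.255) / 9 = 2.1642222
sigma = R_bar / d2 = 2.1642222 / 1.693 = 1.2783356
Cp = (USL - LSL)/(6*sigma) = (118.0 - 89.4)/(6*1.2783356) = 3.7288
Cpu = (118.0 - 98.58)/(3*1.2783356) = 5.0639
Cpl = (98.58 - 89.4)/(3*1.2783356) = 2.3937
Cpk = min(Cpu, Cpl) = 2.3937

2.3937


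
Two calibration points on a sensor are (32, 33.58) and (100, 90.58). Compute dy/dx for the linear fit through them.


slope = (y2 - y1) / (x2 - x1)
= (90.58 - 33.58) / (100 - 32)
= 57.0000 / 68
= 0.8382

0.8382


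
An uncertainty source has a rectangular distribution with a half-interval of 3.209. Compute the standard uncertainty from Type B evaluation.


u_B = half_width / sqrt(3)
u_B = 3.209 / 1.7320508
u_B = 1.8527

1.8527


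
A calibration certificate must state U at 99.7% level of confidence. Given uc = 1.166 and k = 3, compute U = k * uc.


U = k * uc
U = 3 * 1.166
U = 3.4980

3.4980


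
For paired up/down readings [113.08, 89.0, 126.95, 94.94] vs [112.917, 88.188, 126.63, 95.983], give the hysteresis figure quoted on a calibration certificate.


|113.08 - 112.917| = 0.1630
|89.0 - 88.188| = 0.8120
|126.95 - 126.63| = 0.3200
|94.94 - 95.983| = 1.0430
hysteresis = max(diffs) = 1.0430

1.0430


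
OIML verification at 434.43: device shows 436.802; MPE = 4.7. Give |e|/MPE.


e = indication - reference = 436.802 - 434.43 = 2.3720
|e| = 2.3720
ratio = |e| / MPE = 2.3720 / 4.7
ratio = 0.5047

0.5047


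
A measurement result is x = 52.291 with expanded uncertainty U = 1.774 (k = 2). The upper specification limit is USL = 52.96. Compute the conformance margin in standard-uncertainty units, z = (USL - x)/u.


u = U / k = 1.774 / 2 = 0.887
margin = |USL - x| = |52.96 - 52.291| = 0.669
z = margin / u = 0.669 / 0.887
z = 0.7542

0.7542


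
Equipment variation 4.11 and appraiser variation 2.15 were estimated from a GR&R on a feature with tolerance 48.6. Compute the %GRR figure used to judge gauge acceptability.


GRR = sqrt(EV^2 + AV^2) = sqrt(4.11^2 + 2.15^2) = 4.6383833
%GRR = GRR / tol * 100 = 4.6383833 / 48.6 * 100
%GRR = 9.5440

9.5440


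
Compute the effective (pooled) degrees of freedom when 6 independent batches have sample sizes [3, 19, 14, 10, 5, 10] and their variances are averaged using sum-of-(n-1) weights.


nu = sum_i (n_i - 1)
nu = ((3 - 1) + (19 - 1) + (14 - 1) + (10 - 1) + (5 - 1) + (10 - 1))
nu = 2 + 18 + 13 + 9 + 4 + 9
nu = 55

55


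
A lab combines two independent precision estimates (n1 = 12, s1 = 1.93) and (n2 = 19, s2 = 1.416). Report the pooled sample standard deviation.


s_p = sqrt(((n1-1)*s1^2 + (n2-1)*s2^2) / (n1+n2-2))
numerator = (12-1)*1.93^2 + (19-1)*1.416^2 = 40.9739 + 36.091008 = 77.064908
denominator = 12 + 19 - 2 = 29
s_p^2 = 77.064908 / 29 = 2.6574106
s_p = sqrt(2.6574106) = 1.6302

1.6302


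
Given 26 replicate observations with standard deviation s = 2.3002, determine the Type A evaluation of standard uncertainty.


u_A = s / sqrt(n)
u_A = 2.3002 / sqrt(26)
u_A = 2.3002 / 5.0990195
u_A = 0.4511

0.4511


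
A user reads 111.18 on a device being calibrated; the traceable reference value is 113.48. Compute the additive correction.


Correction = standard - reading
= 113.48 - 111.18
= 2.3000

2.3000


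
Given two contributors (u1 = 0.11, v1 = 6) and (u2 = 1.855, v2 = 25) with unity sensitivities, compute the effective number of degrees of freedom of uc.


uc = sqrt(u1^2 + u2^2) = sqrt(0.11^2 + 1.855^2) = 1.8582586
v_eff = uc^4 / (u1^4/v1 + u2^4/v2)
= 1.8582586^4 / (0.11^4/6 + 1.855^4/25)
= 11.924072 / 0.47365052
v_eff = 25.1748

25.1748


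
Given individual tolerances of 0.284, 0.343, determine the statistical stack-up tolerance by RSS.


RSS = sqrt(0.284^2 + 0.343^2)
= sqrt(0.198305)
= 0.4453

0.4453


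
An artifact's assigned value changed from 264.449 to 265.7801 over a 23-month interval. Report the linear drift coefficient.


rate = (v2 - v1) / months
= (265.7801 - 264.449) / 23
= 1.3311 / 23
= 0.0579

0.0579


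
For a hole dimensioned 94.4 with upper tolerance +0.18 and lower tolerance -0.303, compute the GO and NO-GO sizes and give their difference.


GO = nominal - lower_tol (smallest hole = maximum material condition)
GO = 94.4 - 0.303 = 94.097
NO-GO = nominal + upper_tol (largest hole = least material condition)
NO-GO = 94.4 + 0.18 = 94.58
spread = NO-GO - GO = 94.58 - 94.097 = 0.4830

0.4830


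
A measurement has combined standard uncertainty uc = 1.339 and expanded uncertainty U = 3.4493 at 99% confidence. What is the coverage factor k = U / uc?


k = U / uc
k = 3.4493 / 1.339
k = 2.576

2.576


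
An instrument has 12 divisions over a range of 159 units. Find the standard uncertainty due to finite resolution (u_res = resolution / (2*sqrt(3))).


resolution = range / divisions
resolution = 159 / 12 = 13.25
u_res = resolution / (2*sqrt(3))
u_res = 13.25 / 3.4641016
u_res = 3.8249

3.8249


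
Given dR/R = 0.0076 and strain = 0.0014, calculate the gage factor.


GF = (dR/R) / epsilon
= 0.0076 / 0.0014
= 5.4286

5.4286


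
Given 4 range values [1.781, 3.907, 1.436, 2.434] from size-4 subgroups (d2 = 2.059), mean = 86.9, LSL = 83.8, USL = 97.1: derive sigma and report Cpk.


R_bar = (1.781 + 3.907 + 1.436 + 2.434) / 4 = 2.3895
sigma = R_bar / d2 = 2.3895 / 2.059 = 1.1605148
Cp = (USL - LSL)/(6*sigma) = (97.1 - 83.8)/(6*1.1605148) = 1.9101
Cpu = (97.1 - 86.9)/(3*1.1605148) = 2.9297
Cpl = (86.9 - 83.8)/(3*1.1605148) = 0.8904
Cpk = min(Cpu, Cpl) = 0.8904

0.8904


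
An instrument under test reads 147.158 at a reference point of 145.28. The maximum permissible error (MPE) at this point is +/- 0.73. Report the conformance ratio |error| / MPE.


e = indication - reference = 147.158 - 145.28 = 1.8780
|e| = 1.8780
ratio = |e| / MPE = 1.8780 / 0.73
ratio = 2.5726

2.5726


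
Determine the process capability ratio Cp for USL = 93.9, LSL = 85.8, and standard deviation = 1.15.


Cp = (USL - LSL) / (6 * sigma)
= (93.9 - 85.8) / (6 * 1.15)
= 8.1000 / 6.9000
= 1.1739

1.1739


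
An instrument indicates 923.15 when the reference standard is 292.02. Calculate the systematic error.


Systematic error = measured - true
= 923.15 - 292.02
= 631.1300

631.1300


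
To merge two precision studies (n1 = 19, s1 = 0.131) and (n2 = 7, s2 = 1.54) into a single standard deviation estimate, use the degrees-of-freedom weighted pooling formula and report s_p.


s_p = sqrt(((n1-1)*s1^2 + (n2-1)*s2^2) / (n1+n2-2))
numerator = (19-1)*0.131^2 + (7-1)*1.54^2 = 0.308898 + 14.2296 = 14.538498
denominator = 19 + 7 - 2 = 24
s_p^2 = 14.538498 / 24 = 0.60577075
s_p = sqrt(0.60577075) = 0.7783

0.7783


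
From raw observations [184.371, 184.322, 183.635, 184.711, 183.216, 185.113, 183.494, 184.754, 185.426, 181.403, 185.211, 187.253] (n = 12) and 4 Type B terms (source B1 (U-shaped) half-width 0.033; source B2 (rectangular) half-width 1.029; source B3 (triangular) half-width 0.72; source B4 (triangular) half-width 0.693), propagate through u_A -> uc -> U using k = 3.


mean = (184.371 + 184.322 + 183.635 + 184.711 + 183.216 + 185.113 + 183.494 + 184.754 + 185.426 + 181.403 + 185.211 + 187.253) / 12 = 184.4090833
s = sqrt(sum((x - mean)^2)/(n-1)) = 1.4262562
u_A = s / sqrt(n) = 1.4262562 / sqrt(12) = 0.4117247
u_B1 = 0.033 / sqrt(2) = 0.023334524
u_B2 = 1.029 / sqrt(3) = 0.59409343
u_B3 = 0.72 / sqrt(6) = 0.29393877
u_B4 = 0.693 / sqrt(6) = 0.28291607
uc = sqrt(0.4117247^2 + 0.023334524^2 + 0.59409343^2 + 0.29393877^2 + 0.28291607^2) = 0.8303314
U = k * uc = 3 * 0.8303314
U = 2.4910

2.4910


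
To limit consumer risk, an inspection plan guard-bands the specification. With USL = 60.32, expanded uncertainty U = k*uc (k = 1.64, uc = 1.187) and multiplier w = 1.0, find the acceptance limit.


U = k * uc = 1.64 * 1.187 = 1.94668
guard band g = w * U = 1.0 * 1.94668 = 1.94668
AL = USL - g = 60.32 - 1.94668
AL = 58.3733

58.3733


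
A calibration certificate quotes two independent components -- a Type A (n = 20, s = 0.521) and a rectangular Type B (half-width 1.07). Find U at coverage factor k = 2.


u_A = s / sqrt(n) = 0.521 / sqrt(20) = 0.11649914
u_B = half_width / sqrt(3) = 1.07 / sqrt(3) = 0.61776479
uc = sqrt(u_A^2 + u_B^2) = sqrt(0.11649914^2 + 0.61776479^2) = 0.62865363
U = k * uc = 2 * 0.62865363
U = 1.2573

1.2573


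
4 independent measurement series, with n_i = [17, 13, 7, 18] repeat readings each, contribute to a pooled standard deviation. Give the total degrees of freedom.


nu = sum_i (n_i - 1)
nu = ((17 - 1) + (13 - 1) + (7 - 1) + (18 - 1))
nu = 16 + 12 + 6 + 17
nu = 51

51


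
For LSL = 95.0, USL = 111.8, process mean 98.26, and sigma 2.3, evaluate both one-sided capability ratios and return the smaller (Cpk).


Cpu = (USL - mean) / (3*sigma) = (111.8 - 98.26) / (3*2.3) = 1.9623
Cpl = (mean - LSL) / (3*sigma) = (98.26 - 95.0) / (3*2.3) = 0.4725
Cpk = min(Cpu, Cpl) = 0.4725

0.4725


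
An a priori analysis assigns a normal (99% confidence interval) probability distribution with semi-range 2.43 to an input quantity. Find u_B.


u_B = half_width / 2.576
u_B = 2.43 / 2.576
u_B = 0.9433

0.9433


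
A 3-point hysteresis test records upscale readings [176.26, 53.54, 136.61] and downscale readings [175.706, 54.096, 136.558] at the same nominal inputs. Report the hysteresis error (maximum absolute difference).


|176.26 - 175.706| = 0.5540
|53.54 - 54.096| = 0.5560
|136.61 - 136.558| = 0.0520
hysteresis = max(diffs) = 0.5560

0.5560


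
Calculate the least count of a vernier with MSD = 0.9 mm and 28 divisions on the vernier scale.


LC = MSD / n_div
= 0.9 / 28
= 0.0321

0.0321


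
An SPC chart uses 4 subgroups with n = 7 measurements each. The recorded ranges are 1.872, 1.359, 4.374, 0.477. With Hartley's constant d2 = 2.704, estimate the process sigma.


R_bar = (1.872 + 1.359 + 4.374 + 0.477) / 4
R_bar = 8.082 / 4 = 2.0205
sigma_hat = R_bar / d2 = 2.0205 / 2.704 = 0.7472

0.7472


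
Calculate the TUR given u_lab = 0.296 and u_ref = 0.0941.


TUR = u_lab / u_ref
= 0.296 / 0.0941
= 3.1456

3.1456


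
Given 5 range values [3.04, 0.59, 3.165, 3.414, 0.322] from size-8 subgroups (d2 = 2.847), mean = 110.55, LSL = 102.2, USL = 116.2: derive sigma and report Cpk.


R_bar = (3.04 + 0.59 + 3.165 + 3.414 + 0.322) / 5 = 2.1062
sigma = R_bar / d2 = 2.1062 / 2.847 = 0.73979628
Cp = (USL - LSL)/(6*sigma) = (116.2 - 102.2)/(6*0.73979628) = 3.1540
Cpu = (116.2 - 110.55)/(3*0.73979628) = 2.5457
Cpl = (110.55 - 102.2)/(3*0.73979628) = 3.7623
Cpk = min(Cpu, Cpl) = 2.5457

2.5457


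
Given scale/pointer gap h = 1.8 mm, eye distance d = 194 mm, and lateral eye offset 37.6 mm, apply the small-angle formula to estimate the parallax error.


error = h * offset / d
= 1.8 * 37.6 / 194
= 0.3489

0.3489


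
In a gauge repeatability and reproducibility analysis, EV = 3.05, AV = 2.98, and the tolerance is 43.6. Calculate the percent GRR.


GRR = sqrt(EV^2 + AV^2) = sqrt(3.05^2 + 2.98^2) = 4.2641412
%GRR = GRR / tol * 100 = 4.2641412 / 43.6 * 100
%GRR = 9.7801

9.7801


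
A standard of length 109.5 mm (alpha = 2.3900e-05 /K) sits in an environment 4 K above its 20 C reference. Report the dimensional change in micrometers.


dL = L * alpha * dT
= 109.5 * 2.3900e-05 * 4
= 0.0104682 mm
dL_um = 0.0104682 * 1000 = 10.4682 um

10.4682


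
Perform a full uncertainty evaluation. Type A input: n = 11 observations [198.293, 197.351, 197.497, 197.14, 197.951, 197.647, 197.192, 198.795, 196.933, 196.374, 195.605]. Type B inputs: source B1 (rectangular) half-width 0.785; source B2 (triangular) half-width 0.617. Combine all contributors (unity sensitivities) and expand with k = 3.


mean = (198.293 + 197.351 + 197.497 + 197.14 + 197.951 + 197.647 + 197.192 + 198.795 + 196.933 + 196.374 + 195.605) / 11 = 197.3434545
s = sqrt(sum((x - mean)^2)/(n-1)) = 0.87683389
u_A = s / sqrt(n) = 0.87683389 / sqrt(11) = 0.26437537
u_B1 = 0.785 / sqrt(3) = 0.45321996
u_B2 = 0.617 / sqrt(6) = 0.2518892
uc = sqrt(0.26437537^2 + 0.45321996^2 + 0.2518892^2) = 0.58202306
U = k * uc = 3 * 0.58202306
U = 1.7461

1.7461


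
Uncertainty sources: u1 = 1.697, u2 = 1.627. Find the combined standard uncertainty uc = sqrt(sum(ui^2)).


uc = sqrt(1.697^2 + 1.627^2)
uc = sqrt(5.526938)
uc = 2.3509

2.3509


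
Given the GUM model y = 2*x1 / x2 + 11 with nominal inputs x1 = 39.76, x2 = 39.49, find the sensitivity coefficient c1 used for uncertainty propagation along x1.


y = 2*x1 / x2 + 11
dy/dx1 = 2/x2
Evaluate at x2 = 39.49: c1 = 2 / 39.49
c1 = 0.0506

0.0506


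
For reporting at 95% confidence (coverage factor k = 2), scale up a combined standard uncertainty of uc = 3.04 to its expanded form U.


U = k * uc
U = 2 * 3.04
U = 6.0800

6.0800


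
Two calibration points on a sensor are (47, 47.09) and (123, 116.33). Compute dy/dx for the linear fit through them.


slope = (y2 - y1) / (x2 - x1)
= (116.33 - 47.09) / (123 - 47)
= 69.2400 / 76
= 0.9111

0.9111


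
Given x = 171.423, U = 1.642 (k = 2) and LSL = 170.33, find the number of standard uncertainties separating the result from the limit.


u = U / k = 1.642 / 2 = 0.821
margin = |LSL - x| = |170.33 - 171.423| = 1.093
z = margin / u = 1.093 / 0.821
z = 1.3313

1.3313


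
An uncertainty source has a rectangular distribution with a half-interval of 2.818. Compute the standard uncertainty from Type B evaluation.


u_B = half_width / sqrt(3)
u_B = 2.818 / 1.7320508
u_B = 1.6270

1.6270


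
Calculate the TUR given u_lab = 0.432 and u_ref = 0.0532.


TUR = u_lab / u_ref
= 0.432 / 0.0532
= 8.1203

8.1203


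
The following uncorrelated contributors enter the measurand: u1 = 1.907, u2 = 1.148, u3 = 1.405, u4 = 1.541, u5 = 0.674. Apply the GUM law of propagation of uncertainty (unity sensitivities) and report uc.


uc = sqrt(1.907^2 + 1.148^2 + 1.405^2 + 1.541^2 + 0.674^2)
uc = sqrt(9.757535)
uc = 3.1237

3.1237


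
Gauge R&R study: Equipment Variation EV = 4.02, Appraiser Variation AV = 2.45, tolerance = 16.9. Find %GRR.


GRR = sqrt(EV^2 + AV^2) = sqrt(4.02^2 + 2.45^2) = 4.7077489
%GRR = GRR / tol * 100 = 4.7077489 / 16.9 * 100
%GRR = 27.8565

27.8565


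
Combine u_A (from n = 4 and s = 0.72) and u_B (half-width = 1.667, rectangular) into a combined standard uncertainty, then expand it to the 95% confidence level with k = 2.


u_A = s / sqrt(n) = 0.72 / sqrt(4) = 0.36
u_B = half_width / sqrt(3) = 1.667 / sqrt(3) = 0.9624429
uc = sqrt(u_A^2 + u_B^2) = sqrt(0.36^2 + 0.9624429^2) = 1.0275682
U = k * uc = 2 * 1.0275682
U = 2.0551

2.0551


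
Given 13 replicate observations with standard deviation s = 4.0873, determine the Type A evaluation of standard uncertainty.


u_A = s / sqrt(n)
u_A = 4.0873 / sqrt(13)
u_A = 4.0873 / 3.6055513
u_A = 1.1336

1.1336


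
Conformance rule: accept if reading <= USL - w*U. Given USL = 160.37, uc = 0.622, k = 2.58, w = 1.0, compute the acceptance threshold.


U = k * uc = 2.58 * 0.622 = 1.60476
guard band g = w * U = 1.0 * 1.60476 = 1.60476
AL = USL - g = 160.37 - 1.60476
AL = 158.7652

158.7652


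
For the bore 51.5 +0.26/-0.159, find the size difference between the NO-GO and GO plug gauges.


GO = nominal - lower_tol (smallest hole = maximum material condition)
GO = 51.5 - 0.159 = 51.341
NO-GO = nominal + upper_tol (largest hole = least material condition)
NO-GO = 51.5 + 0.26 = 51.76
spread = NO-GO - GO = 51.76 - 51.341 = 0.4190

0.4190


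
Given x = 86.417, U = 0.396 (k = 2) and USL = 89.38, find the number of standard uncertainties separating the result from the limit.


u = U / k = 0.396 / 2 = 0.198
margin = |USL - x| = |89.38 - 86.417| = 2.963
z = margin / u = 2.963 / 0.198
z = 14.9646

14.9646


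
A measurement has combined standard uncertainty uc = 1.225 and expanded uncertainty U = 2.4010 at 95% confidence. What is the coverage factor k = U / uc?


k = U / uc
k = 2.4010 / 1.225
k = 1.96

1.96


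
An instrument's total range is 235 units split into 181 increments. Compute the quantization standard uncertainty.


resolution = range / divisions
resolution = 235 / 181 = 1.2983425
u_res = resolution / (2*sqrt(3))
u_res = 1.2983425 / 3.4641016
u_res = 0.3748

0.3748


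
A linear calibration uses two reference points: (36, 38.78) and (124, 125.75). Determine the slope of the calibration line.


slope = (y2 - y1) / (x2 - x1)
= (125.75 - 38.78) / (124 - 36)
= 86.9700 / 88
= 0.9883

0.9883


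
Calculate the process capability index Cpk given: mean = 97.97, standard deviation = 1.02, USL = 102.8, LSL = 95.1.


Cpu = (USL - mean) / (3*sigma) = (102.8 - 97.97) / (3*1.02) = 1.5784
Cpl = (mean - LSL) / (3*sigma) = (97.97 - 95.1) / (3*1.02) = 0.9379
Cpk = min(Cpu, Cpl) = 0.9379

0.9379


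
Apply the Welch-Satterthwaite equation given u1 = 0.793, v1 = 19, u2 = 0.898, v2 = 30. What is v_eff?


uc = sqrt(u1^2 + u2^2) = sqrt(0.793^2 + 0.898^2) = 1.1980205
v_eff = uc^4 / (u1^4/v1 + u2^4/v2)
= 1.1980205^4 / (0.793^4/19 + 0.898^4/30)
= 2.0599515 / 0.042489461
v_eff = 48.4815

48.4815


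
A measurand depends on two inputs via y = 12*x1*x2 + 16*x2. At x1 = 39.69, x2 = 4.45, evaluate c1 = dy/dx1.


y = 12*x1*x2 + 16*x2
dy/dx1 = 12*x2
Evaluate at x2 = 4.45: c1 = 12 * 4.45
c1 = 53.4000

53.4000


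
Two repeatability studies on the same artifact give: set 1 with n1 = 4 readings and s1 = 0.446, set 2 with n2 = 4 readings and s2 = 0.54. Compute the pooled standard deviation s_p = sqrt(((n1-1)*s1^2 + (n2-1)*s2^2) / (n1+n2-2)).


s_p = sqrt(((n1-1)*s1^2 + (n2-1)*s2^2) / (n1+n2-2))
numerator = (4-1)*0.446^2 + (4-1)*0.54^2 = 0.596748 + 0.8748 = 1.471548
denominator = 4 + 4 - 2 = 6
s_p^2 = 1.471548 / 6 = 0.245258
s_p = sqrt(0.245258) = 0.4952

0.4952


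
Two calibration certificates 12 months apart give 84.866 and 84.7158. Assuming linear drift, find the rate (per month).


rate = (v2 - v1) / months
= (84.7158 - 84.866) / 12
= -0.1502 / 12
= -0.0125

-0.0125


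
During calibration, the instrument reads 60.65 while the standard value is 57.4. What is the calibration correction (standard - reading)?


Correction = standard - reading
= 57.4 - 60.65
= -3.2500

-3.2500


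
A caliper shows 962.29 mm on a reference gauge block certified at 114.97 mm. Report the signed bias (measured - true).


Systematic error = measured - true
= 962.29 - 114.97
= 847.3200

847.3200


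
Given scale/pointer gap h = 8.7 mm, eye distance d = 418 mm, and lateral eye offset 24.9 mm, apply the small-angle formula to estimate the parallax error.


error = h * offset / d
= 8.7 * 24.9 / 418
= 0.5183

0.5183


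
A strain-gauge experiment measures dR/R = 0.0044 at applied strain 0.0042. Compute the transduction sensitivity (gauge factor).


GF = (dR/R) / epsilon
= 0.0044 / 0.0042
= 1.0476

1.0476


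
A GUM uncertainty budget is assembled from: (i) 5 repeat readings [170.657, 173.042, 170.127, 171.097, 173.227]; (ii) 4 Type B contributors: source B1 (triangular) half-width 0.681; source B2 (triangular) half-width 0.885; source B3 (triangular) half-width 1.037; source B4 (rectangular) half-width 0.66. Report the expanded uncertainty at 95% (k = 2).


mean = (170.657 + 173.042 + 170.127 + 171.097 + 173.227) / 5 = 171.63
s = sqrt(sum((x - mean)^2)/(n-1)) = 1.4172138
u_A = s / sqrt(n) = 1.4172138 / sqrt(5) = 0.63379728
u_B1 = 0.681 / sqrt(6) = 0.27801709
u_B2 = 0.885 / sqrt(6) = 0.36129974
u_B3 = 1.037 / sqrt(6) = 0.42335348
u_B4 = 0.66 / sqrt(3) = 0.38105118
uc = sqrt(0.63379728^2 + 0.27801709^2 + 0.36129974^2 + 0.42335348^2 + 0.38105118^2) = 0.96641511
U = k * uc = 2 * 0.96641511
U = 1.9328

1.9328


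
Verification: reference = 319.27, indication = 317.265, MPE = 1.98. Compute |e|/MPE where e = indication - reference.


e = indication - reference = 317.265 - 319.27 = -2.0050
|e| = 2.0050
ratio = |e| / MPE = 2.0050 / 1.98
ratio = 1.0126

1.0126


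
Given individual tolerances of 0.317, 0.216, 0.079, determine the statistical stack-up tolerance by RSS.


RSS = sqrt(0.317^2 + 0.216^2 + 0.079^2)
= sqrt(0.153386)
= 0.3916

0.3916


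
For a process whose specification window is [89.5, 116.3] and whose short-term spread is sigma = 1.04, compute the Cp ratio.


Cp = (USL - LSL) / (6 * sigma)
= (116.3 - 89.5) / (6 * 1.04)
= 26.8000 / 6.2400
= 4.2949

4.2949


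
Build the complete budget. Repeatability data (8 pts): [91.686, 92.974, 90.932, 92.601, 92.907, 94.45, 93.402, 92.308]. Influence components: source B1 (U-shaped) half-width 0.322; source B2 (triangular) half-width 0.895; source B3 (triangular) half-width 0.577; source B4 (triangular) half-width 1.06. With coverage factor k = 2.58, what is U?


mean = (91.686 + 92.974 + 90.932 + 92.601 + 92.907 + 94.45 + 93.402 + 92.308) / 8 = 92.6575
s = sqrt(sum((x - mean)^2)/(n-1)) = 1.0674579
u_A = s / sqrt(n) = 1.0674579 / sqrt(8) = 0.37740336
u_B1 = 0.322 / sqrt(2) = 0.22768838
u_B2 = 0.895 / sqrt(6) = 0.36538222
u_B3 = 0.577 / sqrt(6) = 0.23555926
u_B4 = 1.06 / sqrt(6) = 0.43274319
uc = sqrt(0.37740336^2 + 0.22768838^2 + 0.36538222^2 + 0.23555926^2 + 0.43274319^2) = 0.75533721
U = k * uc = 2.58 * 0.75533721
U = 1.9488

1.9488
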